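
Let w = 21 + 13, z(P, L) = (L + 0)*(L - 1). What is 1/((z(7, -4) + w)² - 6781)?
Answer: -1/3865 ≈ -0.00025873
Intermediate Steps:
z(P, L) = L*(-1 + L)
w = 34
1/((z(7, -4) + w)² - 6781) = 1/((-4*(-1 - 4) + 34)² - 6781) = 1/((-4*(-5) + 34)² - 6781) = 1/((20 + 34)² - 6781) = 1/(54² - 6781) = 1/(2916 - 6781) = 1/(-3865) = -1/3865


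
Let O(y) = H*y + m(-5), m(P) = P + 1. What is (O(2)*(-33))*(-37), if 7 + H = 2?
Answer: -17094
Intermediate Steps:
m(P) = 1 + P
H = -5 (H = -7 + 2 = -5)
O(y) = -4 - 5*y (O(y) = -5*y + (1 - 5) = -5*y - 4 = -4 - 5*y)
(O(2)*(-33))*(-37) = ((-4 - 5*2)*(-33))*(-37) = ((-4 - 10)*(-33))*(-37) = -14*(-33)*(-37) = 462*(-37) = -17094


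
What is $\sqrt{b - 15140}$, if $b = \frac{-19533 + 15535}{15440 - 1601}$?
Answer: $\frac{i \sqrt{2899636652262}}{13839} \approx 123.05 i$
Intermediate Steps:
$b = - \frac{3998}{13839} \approx -0.28889$
$\sqrt{b - 15140} = \sqrt{- \frac{3998}{13839} - 15140} = \sqrt{- \frac{209526458}{13839}} = \frac{i \sqrt{2899636652262}}{13839}$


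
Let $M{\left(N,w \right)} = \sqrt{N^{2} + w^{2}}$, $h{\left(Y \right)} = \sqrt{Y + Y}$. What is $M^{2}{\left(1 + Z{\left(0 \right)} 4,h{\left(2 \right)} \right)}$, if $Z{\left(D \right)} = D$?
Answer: $5$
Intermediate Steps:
$h{\left(Y \right)} = \sqrt{2} \sqrt{Y}$ ($h{\left(Y \right)} = \sqrt{2 Y} = \sqrt{2} \sqrt{Y}$)
$M^{2}{\left(1 + Z{\left(0 \right)} 4,h{\left(2 \right)} \right)} = \left(\sqrt{\left(1 + 0 \cdot 4\right)^{2} + \left(\sqrt{2} \sqrt{2}\right)^{2}}\right)^{2} = \left(\sqrt{\left(1 + 0\right)^{2} + 2^{2}}\right)^{2} = \left(\sqrt{1^{2} + 4}\right)^{2} = \left(\sqrt{1 + 4}\right)^{2} = \left(\sqrt{5}\right)^{2} = 5$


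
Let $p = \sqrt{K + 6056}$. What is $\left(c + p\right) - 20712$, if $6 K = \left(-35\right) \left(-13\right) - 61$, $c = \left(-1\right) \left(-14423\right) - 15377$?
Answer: $-21666 + \frac{\sqrt{55095}}{3} \approx -21588.0$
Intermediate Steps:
$c = -954$ ($c = 14423 - 15377 = -954$)
$K = \frac{197}{3}$ ($K = \frac{\left(-35\right) \left(-13\right) - 61}{6} = \frac{455 - 61}{6} = \frac{1}{6} \cdot 394 = \frac{197}{3} \approx 65.667$)
$p = \frac{\sqrt{55095}}{3}$ ($p = \sqrt{\frac{197}{3} + 6056} = \sqrt{\frac{18365}{3}} = \frac{\sqrt{55095}}{3} \approx 78.241$)
$\left(c + p\right) - 20712 = \left(-954 + \frac{\sqrt{55095}}{3}\right) - 20712 = -21666 + \frac{\sqrt{55095}}{3}$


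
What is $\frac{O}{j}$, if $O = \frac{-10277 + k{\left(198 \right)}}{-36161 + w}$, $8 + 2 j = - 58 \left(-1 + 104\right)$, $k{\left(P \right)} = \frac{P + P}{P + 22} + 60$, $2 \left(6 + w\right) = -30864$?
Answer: $- \frac{51076}{771663045} \approx -6.619 \cdot 10^{-5}$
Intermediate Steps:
$w = -15438$ ($w = -6 + \frac{1}{2} \left(-30864\right) = -6 - 15432 = -15438$)
$k{\left(P \right)} = 60 + \frac{2 P}{22 + P}$ ($k{\left(P \right)} = \frac{2 P}{22 + P} + 60 = 60 + \frac{2 P}{22 + P}$)
$j = -2991$ ($j = -4 + \frac{\left(-58\right) \left(-1 + 104\right)}{2} = -4 + \frac{\left(-58\right) 103}{2} = -4 + \frac{1}{2} \left(-5974\right) = -4 - 2987 = -2991$)
$O = \frac{51076}{257995}$ ($O = \frac{-10277 + \frac{2 \left(660 + 31 \cdot 198\right)}{22 + 198}}{-36161 - 15438} = \frac{-10277 + \frac{2 \left(660 + 6138\right)}{220}}{-51599} = \left(-10277 + 2 \cdot \frac{1}{220} \cdot 6798\right) \left(- \frac{1}{51599}\right) = \left(-10277 + \frac{309}{5}\right) \left(- \frac{1}{51599}\right) = \left(- \frac{51076}{5}\right) \left(- \frac{1}{51599}\right) = \frac{51076}{257995} \approx 0.19797$)
$\frac{O}{j} = \frac{51076}{257995 \left(-2991\right)} = \frac{51076}{257995} \left(- \frac{1}{2991}\right) = - \frac{51076}{771663045}$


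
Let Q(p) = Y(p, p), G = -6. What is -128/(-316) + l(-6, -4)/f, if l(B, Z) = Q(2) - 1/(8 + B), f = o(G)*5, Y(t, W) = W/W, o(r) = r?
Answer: 1841/4740 ≈ 0.38840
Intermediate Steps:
Y(t, W) = 1
Q(p) = 1
f = -30 (f = -6*5 = -30)
l(B, Z) = 1 - 1/(8 + B)
-128/(-316) + l(-6, -4)/f = -128/(-316) + ((7 - 6)/(8 - 6))/(-30) = -128*(-1/316) + (1/2)*(-1/30) = 32/79 + ((½)*1)*(-1/30) = 32/79 + (½)*(-1/30) = 32/79 - 1/60 = 1841/4740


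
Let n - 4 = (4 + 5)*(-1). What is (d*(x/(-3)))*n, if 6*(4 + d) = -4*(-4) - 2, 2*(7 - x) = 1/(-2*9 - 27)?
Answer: -3155/162 ≈ -19.475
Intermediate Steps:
x = 631/90 (x = 7 - 1/(2*(-2*9 - 27)) = 7 - 1/(2*(-18 - 27)) = 7 - ½/(-45) = 7 - ½*(-1/45) = 7 + 1/90 = 631/90 ≈ 7.0111)
n = -5 (n = 4 + (4 + 5)*(-1) = 4 + 9*(-1) = 4 - 9 = -5)
d = -5/3 (d = -4 + (-4*(-4) - 2)/6 = -4 + (16 - 2)/6 = -4 + (⅙)*14 = -4 + 7/3 = -5/3 ≈ -1.6667)
(d*(x/(-3)))*n = -631/(54*(-3))*(-5) = -631*(-1)/(54*3)*(-5) = -5/3*(-631/270)*(-5) = (631/162)*(-5) = -3155/162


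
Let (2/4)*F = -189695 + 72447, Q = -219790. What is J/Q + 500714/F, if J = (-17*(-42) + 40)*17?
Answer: -28264424947/12884968960 ≈ -2.1936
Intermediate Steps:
J = 12818 (J = (714 + 40)*17 = 754*17 = 12818)
F = -234496 (F = 2*(-189695 + 72447) = 2*(-117248) = -234496)
J/Q + 500714/F = 12818/(-219790) + 500714/(-234496) = 12818*(-1/219790) + 500714*(-1/234496) = -6409/109895 - 250357/117248 = -28264424947/12884968960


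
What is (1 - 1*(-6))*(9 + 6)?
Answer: 105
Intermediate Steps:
(1 - 1*(-6))*(9 + 6) = (1 + 6)*15 = 7*15 = 105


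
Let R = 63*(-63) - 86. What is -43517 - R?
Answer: -39462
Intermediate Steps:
R = -4055 (R = -3969 - 86 = -4055)
-43517 - R = -43517 - 1*(-4055) = -43517 + 4055 = -39462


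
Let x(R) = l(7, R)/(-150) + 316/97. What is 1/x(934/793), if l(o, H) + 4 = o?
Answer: 4850/15703 ≈ 0.30886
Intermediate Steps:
l(o, H) = -4 + o
x(R) = 15703/4850 (x(R) = (-4 + 7)/(-150) + 316/97 = 3*(-1/150) + 316*(1/97) = -1/50 + 316/97 = 15703/4850)
1/x(934/793) = 1/(15703/4850) = 4850/15703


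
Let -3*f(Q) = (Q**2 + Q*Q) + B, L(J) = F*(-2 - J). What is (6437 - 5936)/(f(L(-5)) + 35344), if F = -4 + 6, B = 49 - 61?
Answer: 501/35324 ≈ 0.014183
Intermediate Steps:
B = -12
F = 2
L(J) = -4 - 2*J (L(J) = 2*(-2 - J) = -4 - 2*J)
f(Q) = 4 - 2*Q**2/3 (f(Q) = -((Q**2 + Q*Q) - 12)/3 = -((Q**2 + Q**2) - 12)/3 = -(2*Q**2 - 12)/3 = -(-12 + 2*Q**2)/3 = 4 - 2*Q**2/3)
(6437 - 5936)/(f(L(-5)) + 35344) = (6437 - 5936)/((4 - 2*(-4 - 2*(-5))**2/3) + 35344) = 501/((4 - 2*(-4 + 10)**2/3) + 35344) = 501/((4 - 2/3*6**2) + 35344) = 501/((4 - 2/3*36) + 35344) = 501/((4 - 24) + 35344) = 501/(-20 + 35344) = 501/35324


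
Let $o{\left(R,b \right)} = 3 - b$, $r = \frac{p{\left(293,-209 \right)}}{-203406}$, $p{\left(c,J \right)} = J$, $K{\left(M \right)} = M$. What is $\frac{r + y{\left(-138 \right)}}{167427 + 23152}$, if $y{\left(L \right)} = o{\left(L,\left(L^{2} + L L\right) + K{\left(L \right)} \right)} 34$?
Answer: $- \frac{262434014179}{38764912074} \approx -6.7699$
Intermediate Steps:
$r = \frac{209}{203406}$ ($r = - \frac{209}{-203406} = \left(-209\right) \left(- \frac{1}{203406}\right) = \frac{209}{203406} \approx 0.0010275$)
$y{\left(L \right)} = 102 - 68 L^{2} - 34 L$ ($y{\left(L \right)} = \left(3 - \left(\left(L^{2} + L L\right) + L\right)\right) 34 = \left(3 - \left(\left(L^{2} + L^{2}\right) + L\right)\right) 34 = \left(3 - \left(2 L^{2} + L\right)\right) 34 = \left(3 - \left(L + 2 L^{2}\right)\right) 34 = \left(3 - L - 2 L^{2}\right) 34 = 102 - 68 L^{2} - 34 L$)
$\frac{r + y{\left(-138 \right)}}{167427 + 23152} = \frac{\frac{209}{203406} - \left(-4794 + 1294992\right)}{167427 + 23152} = \frac{\frac{209}{203406} + \left(102 - 1294992 + 4692\right)}{190579} = \left(\frac{209}{203406} + \left(102 - 1294992 + 4692\right)\right) \frac{1}{190579} = \left(\frac{209}{203406} - 1290198\right) \frac{1}{190579} = \left(- \frac{262434014179}{203406}\right) \frac{1}{190579} = - \frac{262434014179}{38764912074}$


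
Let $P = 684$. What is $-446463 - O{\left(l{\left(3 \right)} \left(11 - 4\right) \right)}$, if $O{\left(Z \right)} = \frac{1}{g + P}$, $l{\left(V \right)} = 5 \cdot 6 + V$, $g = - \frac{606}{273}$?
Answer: $- \frac{27699457537}{62042} \approx -4.4646 \cdot 10^{5}$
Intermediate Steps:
$g = - \frac{202}{91}$ ($g = \left(-606\right) \frac{1}{273} = - \frac{202}{91} \approx -2.2198$)
$l{\left(V \right)} = 30 + V$
$O{\left(Z \right)} = \frac{91}{62042}$ ($O{\left(Z \right)} = \frac{1}{- \frac{202}{91} + 684} = \frac{1}{\frac{62042}{91}} = \frac{91}{62042}$)
$-446463 - O{\left(l{\left(3 \right)} \left(11 - 4\right) \right)} = -446463 - \frac{91}{62042} = - \frac{27699457537}{62042}$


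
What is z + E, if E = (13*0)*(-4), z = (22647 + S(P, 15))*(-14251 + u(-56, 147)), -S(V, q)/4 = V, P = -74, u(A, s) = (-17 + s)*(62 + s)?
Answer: 296400617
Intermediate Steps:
S(V, q) = -4*V
z = 296400617 (z = (22647 - 4*(-74))*(-14251 + (-1054 + 147**2 + 45*147)) = (22647 + 296)*(-14251 + (-1054 + 21609 + 6615)) = 22943*(-14251 + 27170) = 22943*12919 = 296400617)
E = 0 (E = 0*(-4) = 0)
z + E = 296400617 + 0 = 296400617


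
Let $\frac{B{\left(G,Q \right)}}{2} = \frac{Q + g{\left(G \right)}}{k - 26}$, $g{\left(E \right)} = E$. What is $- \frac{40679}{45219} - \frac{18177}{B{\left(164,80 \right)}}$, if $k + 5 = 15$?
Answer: $\frac{1641410107}{2758359} \approx 595.07$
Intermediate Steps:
$k = 10$ ($k = -5 + 15 = 10$)
$B{\left(G,Q \right)} = - \frac{G}{8} - \frac{Q}{8}$ ($B{\left(G,Q \right)} = 2 \frac{Q + G}{10 - 26} = 2 \frac{G + Q}{-16} = 2 \left(G + Q\right) \left(- \frac{1}{16}\right) = 2 \left(- \frac{G}{16} - \frac{Q}{16}\right) = - \frac{G}{8} - \frac{Q}{8}$)
$- \frac{40679}{45219} - \frac{18177}{B{\left(164,80 \right)}} = - \frac{40679}{45219} - \frac{18177}{\left(- \frac{1}{8}\right) 164 - 10} = \left(-40679\right) \frac{1}{45219} - \frac{18177}{- \frac{41}{2} - 10} = - \frac{40679}{45219} - \frac{18177}{- \frac{61}{2}} = - \frac{40679}{45219} - - \frac{36354}{61} = - \frac{40679}{45219} + \frac{36354}{61} = \frac{1641410107}{2758359}$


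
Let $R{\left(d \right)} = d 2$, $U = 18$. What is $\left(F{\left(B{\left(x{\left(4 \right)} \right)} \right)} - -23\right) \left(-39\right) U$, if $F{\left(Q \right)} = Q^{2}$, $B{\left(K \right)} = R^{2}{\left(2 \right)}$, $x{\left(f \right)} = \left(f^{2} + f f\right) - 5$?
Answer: $-195858$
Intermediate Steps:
$R{\left(d \right)} = 2 d$
$x{\left(f \right)} = -5 + 2 f^{2}$ ($x{\left(f \right)} = \left(f^{2} + f^{2}\right) - 5 = 2 f^{2} - 5 = -5 + 2 f^{2}$)
$B{\left(K \right)} = 16$ ($B{\left(K \right)} = \left(2 \cdot 2\right)^{2} = 4^{2} = 16$)
$\left(F{\left(B{\left(x{\left(4 \right)} \right)} \right)} - -23\right) \left(-39\right) U = \left(16^{2} - -23\right) \left(-39\right) 18 = \left(256 + 23\right) \left(-39\right) 18 = 279 \left(-39\right) 18 = \left(-10881\right) 18 = -195858$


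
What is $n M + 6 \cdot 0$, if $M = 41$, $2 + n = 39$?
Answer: $1517$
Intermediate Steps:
$n = 37$ ($n = -2 + 39 = 37$)
$n M + 6 \cdot 0 = 37 \cdot 41 + 6 \cdot 0 = 1517 + 0 = 1517$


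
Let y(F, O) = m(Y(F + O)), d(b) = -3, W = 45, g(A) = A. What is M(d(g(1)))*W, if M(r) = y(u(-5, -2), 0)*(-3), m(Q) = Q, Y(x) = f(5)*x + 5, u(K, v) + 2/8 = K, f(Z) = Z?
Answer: 11475/4 ≈ 2868.8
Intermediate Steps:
u(K, v) = -1/4 + K
Y(x) = 5 + 5*x (Y(x) = 5*x + 5 = 5 + 5*x)
y(F, O) = 5 + 5*F + 5*O (y(F, O) = 5 + 5*(F + O) = 5 + (5*F + 5*O) = 5 + 5*F + 5*O)
M(r) = 255/4 (M(r) = (5 + 5*(-1/4 - 5) + 5*0)*(-3) = (5 + 5*(-21/4) + 0)*(-3) = (5 - 105/4 + 0)*(-3) = -85/4*(-3) = 255/4)
M(d(g(1)))*W = (255/4)*45 = 11475/4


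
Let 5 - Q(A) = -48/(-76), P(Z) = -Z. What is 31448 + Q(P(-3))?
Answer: 597595/19 ≈ 31452.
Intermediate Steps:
Q(A) = 83/19 (Q(A) = 5 - (-48)/(-76) = 5 - (-48)*(-1)/76 = 5 - 1*12/19 = 5 - 12/19 = 83/19)
31448 + Q(P(-3)) = 31448 + 83/19 = 597595/19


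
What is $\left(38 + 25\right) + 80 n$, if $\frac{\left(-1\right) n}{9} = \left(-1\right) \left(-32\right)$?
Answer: $-22977$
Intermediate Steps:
$n = -288$ ($n = - 9 \left(\left(-1\right) \left(-32\right)\right) = \left(-9\right) 32 = -288$)
$\left(38 + 25\right) + 80 n = \left(38 + 25\right) + 80 \left(-288\right) = 63 - 23040 = -22977$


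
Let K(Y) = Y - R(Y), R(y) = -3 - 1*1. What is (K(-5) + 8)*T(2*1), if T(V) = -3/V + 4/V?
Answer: 7/2 ≈ 3.5000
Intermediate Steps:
R(y) = -4 (R(y) = -3 - 1 = -4)
T(V) = 1/V
K(Y) = 4 + Y (K(Y) = Y - 1*(-4) = Y + 4 = 4 + Y)
(K(-5) + 8)*T(2*1) = ((4 - 5) + 8)/((2*1)) = (-1 + 8)/2 = 7*(½) = 7/2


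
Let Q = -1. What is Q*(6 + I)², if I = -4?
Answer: -4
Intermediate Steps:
Q*(6 + I)² = -(6 - 4)² = -1*2² = -1*4 = -4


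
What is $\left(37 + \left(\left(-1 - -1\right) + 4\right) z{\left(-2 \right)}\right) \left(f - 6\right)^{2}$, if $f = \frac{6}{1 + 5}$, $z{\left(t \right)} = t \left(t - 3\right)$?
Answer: $1925$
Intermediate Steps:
$z{\left(t \right)} = t \left(-3 + t\right)$
$f = 1$ ($f = \frac{6}{6} = 6 \cdot \frac{1}{6} = 1$)
$\left(37 + \left(\left(-1 - -1\right) + 4\right) z{\left(-2 \right)}\right) \left(f - 6\right)^{2} = \left(37 + \left(\left(-1 - -1\right) + 4\right) \left(- 2 \left(-3 - 2\right)\right)\right) \left(1 - 6\right)^{2} = \left(37 + \left(\left(-1 + 1\right) + 4\right) \left(\left(-2\right) \left(-5\right)\right)\right) \left(-5\right)^{2} = \left(37 + \left(0 + 4\right) 10\right) 25 = \left(37 + 4 \cdot 10\right) 25 = \left(37 + 40\right) 25 = 77 \cdot 25 = 1925$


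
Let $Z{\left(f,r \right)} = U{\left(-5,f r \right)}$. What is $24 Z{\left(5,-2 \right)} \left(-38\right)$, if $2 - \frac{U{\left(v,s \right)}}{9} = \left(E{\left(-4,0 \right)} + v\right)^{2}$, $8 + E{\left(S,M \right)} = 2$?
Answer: $976752$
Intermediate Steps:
$E{\left(S,M \right)} = -6$ ($E{\left(S,M \right)} = -8 + 2 = -6$)
$U{\left(v,s \right)} = 18 - 9 \left(-6 + v\right)^{2}$
$Z{\left(f,r \right)} = -1071$ ($Z{\left(f,r \right)} = 18 - 9 \left(-6 - 5\right)^{2} = 18 - 9 \left(-11\right)^{2} = 18 - 1089 = -1071$)
$24 Z{\left(5,-2 \right)} \left(-38\right) = 24 \left(-1071\right) \left(-38\right) = \left(-25704\right) \left(-38\right) = 976752$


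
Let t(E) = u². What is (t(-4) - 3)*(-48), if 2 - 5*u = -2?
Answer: 2832/25 ≈ 113.28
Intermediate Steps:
u = ⅘ (u = ⅖ - ⅕*(-2) = ⅖ + ⅖ = ⅘ ≈ 0.80000)
t(E) = 16/25 (t(E) = (⅘)² = 16/25)
(t(-4) - 3)*(-48) = (16/25 - 3)*(-48) = -59/25*(-48) = 2832/25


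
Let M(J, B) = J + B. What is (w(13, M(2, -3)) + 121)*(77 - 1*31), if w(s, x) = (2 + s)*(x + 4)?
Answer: 7636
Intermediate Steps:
M(J, B) = B + J
w(s, x) = (2 + s)*(4 + x)
(w(13, M(2, -3)) + 121)*(77 - 1*31) = ((8 + 2*(-3 + 2) + 4*13 + 13*(-3 + 2)) + 121)*(77 - 1*31) = ((8 + 2*(-1) + 52 + 13*(-1)) + 121)*(77 - 31) = ((8 - 2 + 52 - 13) + 121)*46 = (45 + 121)*46 = 166*46 = 7636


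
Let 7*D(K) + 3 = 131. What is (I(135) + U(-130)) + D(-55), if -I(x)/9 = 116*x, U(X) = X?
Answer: -987362/7 ≈ -1.4105e+5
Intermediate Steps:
I(x) = -1044*x
D(K) = 128/7 (D(K) = -3/7 + (⅐)*131 = -3/7 + 131/7 = 128/7)
(I(135) + U(-130)) + D(-55) = (-1044*135 - 130) + 128/7 = (-140940 - 130) + 128/7 = -141070 + 128/7 = -987362/7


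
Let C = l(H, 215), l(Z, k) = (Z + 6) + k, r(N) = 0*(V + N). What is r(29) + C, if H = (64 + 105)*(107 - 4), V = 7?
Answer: 17628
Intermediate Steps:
r(N) = 0 (r(N) = 0*(7 + N) = 0)
H = 17407 (H = 169*103 = 17407)
l(Z, k) = 6 + Z + k (l(Z, k) = (6 + Z) + k = 6 + Z + k)
C = 17628 (C = 6 + 17407 + 215 = 17628)
r(29) + C = 0 + 17628 = 17628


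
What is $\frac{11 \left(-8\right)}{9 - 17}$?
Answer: $11$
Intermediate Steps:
$\frac{11 \left(-8\right)}{9 - 17} = - \frac{88}{9 - 17} = - \frac{88}{-8} = \left(-88\right) \left(- \frac{1}{8}\right) = 11$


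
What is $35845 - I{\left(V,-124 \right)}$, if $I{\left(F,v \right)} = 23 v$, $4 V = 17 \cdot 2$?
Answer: $38697$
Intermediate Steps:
$V = \frac{17}{2}$ ($V = \frac{17 \cdot 2}{4} = \frac{1}{4} \cdot 34 = \frac{17}{2} \approx 8.5$)
$35845 - I{\left(V,-124 \right)} = 35845 - 23 \left(-124\right) = 35845 - -2852 = 35845 + 2852 = 38697$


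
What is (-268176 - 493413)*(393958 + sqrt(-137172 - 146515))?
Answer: -300034079262 - 761589*I*sqrt(283687) ≈ -3.0003e+11 - 4.0564e+8*I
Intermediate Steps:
(-268176 - 493413)*(393958 + sqrt(-137172 - 146515)) = -761589*(393958 + sqrt(-283687)) = -761589*(393958 + I*sqrt(283687)) = -300034079262 - 761589*I*sqrt(283687)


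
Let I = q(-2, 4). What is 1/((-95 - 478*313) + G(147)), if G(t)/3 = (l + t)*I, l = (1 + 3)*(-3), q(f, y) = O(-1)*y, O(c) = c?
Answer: -1/151329 ≈ -6.6081e-6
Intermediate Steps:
q(f, y) = -y
I = -4 (I = -1*4 = -4)
l = -12 (l = 4*(-3) = -12)
G(t) = 144 - 12*t (G(t) = 3*((-12 + t)*(-4)) = 3*(48 - 4*t) = 144 - 12*t)
1/((-95 - 478*313) + G(147)) = 1/((-95 - 478*313) + (144 - 12*147)) = 1/((-95 - 149614) + (144 - 1764)) = 1/(-149709 - 1620) = 1/(-151329) = -1/151329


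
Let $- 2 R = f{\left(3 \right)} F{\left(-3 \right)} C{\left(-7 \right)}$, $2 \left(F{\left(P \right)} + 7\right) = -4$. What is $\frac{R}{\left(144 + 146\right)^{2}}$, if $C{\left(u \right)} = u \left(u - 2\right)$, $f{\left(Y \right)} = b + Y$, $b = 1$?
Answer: $\frac{567}{42050} \approx 0.013484$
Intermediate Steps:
$F{\left(P \right)} = -9$ ($F{\left(P \right)} = -7 + \frac{1}{2} \left(-4\right) = -7 - 2 = -9$)
$f{\left(Y \right)} = 1 + Y$
$C{\left(u \right)} = u \left(-2 + u\right)$
$R = 1134$ ($R = - \frac{\left(1 + 3\right) \left(-9\right) \left(- 7 \left(-2 - 7\right)\right)}{2} = - \frac{4 \left(-9\right) \left(\left(-7\right) \left(-9\right)\right)}{2} = - \frac{\left(-36\right) 63}{2} = \left(- \frac{1}{2}\right) \left(-2268\right) = 1134$)
$\frac{R}{\left(144 + 146\right)^{2}} = \frac{1134}{\left(144 + 146\right)^{2}} = \frac{1134}{290^{2}} = \frac{1134}{84100} = 1134 \cdot \frac{1}{84100} = \frac{567}{42050}$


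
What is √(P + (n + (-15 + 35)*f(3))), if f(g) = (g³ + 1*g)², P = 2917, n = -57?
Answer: 2*√5215 ≈ 144.43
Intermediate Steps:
f(g) = (g + g³)² (f(g) = (g³ + g)² = (g + g³)²)
√(P + (n + (-15 + 35)*f(3))) = √(2917 + (-57 + (-15 + 35)*(3²*(1 + 3²)²))) = √(2917 + (-57 + 20*(9*(1 + 9)²))) = √(2917 + (-57 + 20*(9*10²))) = √(2917 + (-57 + 20*(9*100))) = √(2917 + (-57 + 20*900)) = √(2917 + (-57 + 18000)) = √(2917 + 17943) = √20860 = 2*√5215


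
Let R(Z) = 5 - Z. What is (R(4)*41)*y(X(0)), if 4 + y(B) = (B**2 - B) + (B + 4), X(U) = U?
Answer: 0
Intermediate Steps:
y(B) = B**2 (y(B) = -4 + ((B**2 - B) + (B + 4)) = -4 + ((B**2 - B) + (4 + B)) = -4 + (4 + B**2) = B**2)
(R(4)*41)*y(X(0)) = ((5 - 1*4)*41)*0**2 = ((5 - 4)*41)*0 = (1*41)*0 = 41*0 = 0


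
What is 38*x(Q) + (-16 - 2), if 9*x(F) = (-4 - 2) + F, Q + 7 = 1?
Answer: -206/3 ≈ -68.667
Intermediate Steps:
Q = -6 (Q = -7 + 1 = -6)
x(F) = -⅔ + F/9 (x(F) = ((-4 - 2) + F)/9 = (-6 + F)/9 = -⅔ + F/9)
38*x(Q) + (-16 - 2) = 38*(-⅔ + (⅑)*(-6)) + (-16 - 2) = 38*(-⅔ - ⅔) - 18 = 38*(-4/3) - 18 = -152/3 - 18 = -206/3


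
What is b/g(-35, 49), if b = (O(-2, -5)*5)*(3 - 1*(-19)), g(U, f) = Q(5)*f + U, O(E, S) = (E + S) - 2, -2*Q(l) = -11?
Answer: -1980/469 ≈ -4.2217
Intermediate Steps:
Q(l) = 11/2 (Q(l) = -½*(-11) = 11/2)
O(E, S) = -2 + E + S
g(U, f) = U + 11*f/2 (g(U, f) = 11*f/2 + U = U + 11*f/2)
b = -990 (b = ((-2 - 2 - 5)*5)*(3 - 1*(-19)) = (-9*5)*(3 + 19) = -45*22 = -990)
b/g(-35, 49) = -990/(-35 + (11/2)*49) = -990/(-35 + 539/2) = -990/469/2 = -990*2/469 = -1980/469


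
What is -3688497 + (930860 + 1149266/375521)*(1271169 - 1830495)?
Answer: -195518613895824213/375521 ≈ -5.2066e+11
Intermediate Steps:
-3688497 + (930860 + 1149266/375521)*(1271169 - 1830495) = -3688497 + (930860 + 1149266*(1/375521))*(-559326) = -3688497 + (930860 + 1149266/375521)*(-559326) = -3688497 + (349558627326/375521)*(-559326) = -3688497 - 195517228787742276/375521 = -195518613895824213/375521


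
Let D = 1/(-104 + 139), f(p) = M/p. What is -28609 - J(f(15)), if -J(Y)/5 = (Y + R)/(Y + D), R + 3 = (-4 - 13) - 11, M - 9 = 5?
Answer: -2905294/101 ≈ -28765.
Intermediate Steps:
M = 14 (M = 9 + 5 = 14)
R = -31 (R = -3 + ((-4 - 13) - 11) = -3 + (-17 - 11) = -3 - 28 = -31)
f(p) = 14/p
D = 1/35 ≈ 0.028571
J(Y) = -5*(-31 + Y)/(1/35 + Y) (J(Y) = -5*(Y - 31)/(Y + 1/35) = -5*(-31 + Y)/(1/35 + Y))
-28609 - J(f(15)) = -28609 - 175*(31 - 14/15)/(1 + 35*(14/15)) = -28609 - 175*(31 - 14/15)/(1 + 35*(14*(1/15))) = -28609 - 175*(31 - 1*14/15)/(1 + 35*(14/15)) = -28609 - 175*(31 - 14/15)/(1 + 98/3) = -28609 - 175*451/(101/3*15) = -28609 - 175*3*451/(101*15) = -28609 - 1*15785/101 = -28609 - 15785/101 = -2905294/101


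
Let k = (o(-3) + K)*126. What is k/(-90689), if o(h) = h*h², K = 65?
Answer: -4788/90689 ≈ -0.052796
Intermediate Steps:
o(h) = h³
k = 4788 (k = ((-3)³ + 65)*126 = (-27 + 65)*126 = 38*126 = 4788)
k/(-90689) = 4788/(-90689) = 4788*(-1/90689) = -4788/90689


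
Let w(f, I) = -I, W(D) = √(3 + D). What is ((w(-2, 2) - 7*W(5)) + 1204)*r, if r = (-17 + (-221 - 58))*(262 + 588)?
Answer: -302423200 + 3522400*√2 ≈ -2.9744e+8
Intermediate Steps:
r = -251600 (r = (-17 - 279)*850 = -296*850 = -251600)
((w(-2, 2) - 7*W(5)) + 1204)*r = ((-1*2 - 7*√(3 + 5)) + 1204)*(-251600) = ((-2 - 14*√2) + 1204)*(-251600) = (1202 - 14*√2)*(-251600) = -302423200 + 3522400*√2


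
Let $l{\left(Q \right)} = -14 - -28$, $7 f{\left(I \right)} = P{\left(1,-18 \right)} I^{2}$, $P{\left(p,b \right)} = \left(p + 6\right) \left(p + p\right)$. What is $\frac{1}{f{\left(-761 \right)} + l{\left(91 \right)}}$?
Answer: $\frac{1}{1158256} \approx 8.6337 \cdot 10^{-7}$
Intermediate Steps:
$P{\left(p,b \right)} = 2 p \left(6 + p\right)$ ($P{\left(p,b \right)} = \left(6 + p\right) 2 p = 2 p \left(6 + p\right)$)
$f{\left(I \right)} = 2 I^{2}$ ($f{\left(I \right)} = \frac{2 \cdot 1 \left(6 + 1\right) I^{2}}{7} = \frac{2 \cdot 1 \cdot 7 I^{2}}{7} = \frac{14 I^{2}}{7} = 2 I^{2}$)
$l{\left(Q \right)} = 14$ ($l{\left(Q \right)} = -14 + 28 = 14$)
$\frac{1}{f{\left(-761 \right)} + l{\left(91 \right)}} = \frac{1}{2 \left(-761\right)^{2} + 14} = \frac{1}{2 \cdot 579121 + 14} = \frac{1}{1158242 + 14} = \frac{1}{1158256}$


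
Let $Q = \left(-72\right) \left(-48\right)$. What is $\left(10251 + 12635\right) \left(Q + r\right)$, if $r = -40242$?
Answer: $-841884396$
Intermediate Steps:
$Q = 3456$
$\left(10251 + 12635\right) \left(Q + r\right) = \left(10251 + 12635\right) \left(3456 - 40242\right) = 22886 \left(-36786\right) = -841884396$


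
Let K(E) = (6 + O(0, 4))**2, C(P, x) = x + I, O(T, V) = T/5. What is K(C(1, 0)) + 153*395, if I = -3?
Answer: 60471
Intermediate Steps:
O(T, V) = T/5 (O(T, V) = T*(1/5) = T/5)
C(P, x) = -3 + x (C(P, x) = x - 3 = -3 + x)
K(E) = 36 (K(E) = (6 + (1/5)*0)**2 = (6 + 0)**2 = 6**2 = 36)
K(C(1, 0)) + 153*395 = 36 + 153*395 = 36 + 60435 = 60471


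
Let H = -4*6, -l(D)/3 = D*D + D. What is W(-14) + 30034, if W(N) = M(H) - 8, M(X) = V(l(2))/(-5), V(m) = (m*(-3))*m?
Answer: 151102/5 ≈ 30220.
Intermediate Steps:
l(D) = -3*D - 3*D**2 (l(D) = -3*(D*D + D) = -3*(D**2 + D) = -3*(D + D**2) = -3*D - 3*D**2)
V(m) = -3*m**2 (V(m) = (-3*m)*m = -3*m**2)
H = -24
M(X) = 972/5 (M(X) = -3*36*(1 + 2)**2/(-5) = -3*(-3*2*3)**2*(-1/5) = -3*(-18)**2*(-1/5) = -3*324*(-1/5) = -972*(-1/5) = 972/5)
W(N) = 932/5 (W(N) = 972/5 - 8 = 932/5)
W(-14) + 30034 = 932/5 + 30034 = 151102/5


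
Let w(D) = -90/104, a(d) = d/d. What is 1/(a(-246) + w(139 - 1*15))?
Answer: 52/7 ≈ 7.4286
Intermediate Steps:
a(d) = 1
w(D) = -45/52 (w(D) = -90*1/104 = -45/52)
1/(a(-246) + w(139 - 1*15)) = 1/(1 - 45/52) = 1/(7/52) = 52/7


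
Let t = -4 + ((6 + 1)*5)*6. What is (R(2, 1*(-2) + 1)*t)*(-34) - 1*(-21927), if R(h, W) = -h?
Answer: 35935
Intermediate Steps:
t = 206 (t = -4 + (7*5)*6 = -4 + 35*6 = -4 + 210 = 206)
(R(2, 1*(-2) + 1)*t)*(-34) - 1*(-21927) = (-1*2*206)*(-34) - 1*(-21927) = -2*206*(-34) + 21927 = -412*(-34) + 21927 = 14008 + 21927 = 35935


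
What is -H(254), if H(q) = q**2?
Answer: -64516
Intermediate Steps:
-H(254) = -1*254**2 = -1*64516 = -64516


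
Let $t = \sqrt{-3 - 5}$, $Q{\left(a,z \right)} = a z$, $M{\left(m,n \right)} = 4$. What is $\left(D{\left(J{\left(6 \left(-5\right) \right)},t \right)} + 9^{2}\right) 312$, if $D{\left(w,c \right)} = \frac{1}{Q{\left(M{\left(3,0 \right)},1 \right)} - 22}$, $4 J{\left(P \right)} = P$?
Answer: $\frac{75764}{3} \approx 25255.0$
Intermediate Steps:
$J{\left(P \right)} = \frac{P}{4}$
$t = 2 i \sqrt{2}$ ($t = \sqrt{-8} = 2 i \sqrt{2} \approx 2.8284 i$)
$D{\left(w,c \right)} = - \frac{1}{18}$ ($D{\left(w,c \right)} = \frac{1}{4 \cdot 1 - 22} = \frac{1}{4 - 22} = \frac{1}{-18} = - \frac{1}{18}$)
$\left(D{\left(J{\left(6 \left(-5\right) \right)},t \right)} + 9^{2}\right) 312 = \left(- \frac{1}{18} + 9^{2}\right) 312 = \left(- \frac{1}{18} + 81\right) 312 = \frac{1457}{18} \cdot 312 = \frac{75764}{3}$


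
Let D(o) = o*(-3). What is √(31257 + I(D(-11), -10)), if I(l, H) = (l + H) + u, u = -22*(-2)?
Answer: 2*√7831 ≈ 176.99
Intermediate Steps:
u = 44
D(o) = -3*o
I(l, H) = 44 + H + l (I(l, H) = (l + H) + 44 = (H + l) + 44 = 44 + H + l)
√(31257 + I(D(-11), -10)) = √(31257 + (44 - 10 - 3*(-11))) = √(31257 + (44 - 10 + 33)) = √(31257 + 67) = √31324 = 2*√7831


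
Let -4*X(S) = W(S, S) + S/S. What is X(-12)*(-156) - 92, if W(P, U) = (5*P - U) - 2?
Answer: -2003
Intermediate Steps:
W(P, U) = -2 - U + 5*P (W(P, U) = (-U + 5*P) - 2 = -2 - U + 5*P)
X(S) = 1/4 - S (X(S) = -((-2 - S + 5*S) + S/S)/4 = -((-2 + 4*S) + 1)/4 = -(-1 + 4*S)/4 = 1/4 - S)
X(-12)*(-156) - 92 = (1/4 - 1*(-12))*(-156) - 92 = (1/4 + 12)*(-156) - 92 = (49/4)*(-156) - 92 = -1911 - 92 = -2003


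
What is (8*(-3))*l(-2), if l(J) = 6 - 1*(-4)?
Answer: -240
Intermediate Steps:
l(J) = 10 (l(J) = 6 + 4 = 10)
(8*(-3))*l(-2) = (8*(-3))*10 = -24*10 = -240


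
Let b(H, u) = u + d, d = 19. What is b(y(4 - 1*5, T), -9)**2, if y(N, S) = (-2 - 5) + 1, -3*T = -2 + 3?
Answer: 100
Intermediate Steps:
T = -1/3 (T = -(-2 + 3)/3 = -1/3*1 = -1/3 ≈ -0.33333)
y(N, S) = -6 (y(N, S) = -7 + 1 = -6)
b(H, u) = 19 + u (b(H, u) = u + 19 = 19 + u)
b(y(4 - 1*5, T), -9)**2 = (19 - 9)**2 = 10**2 = 100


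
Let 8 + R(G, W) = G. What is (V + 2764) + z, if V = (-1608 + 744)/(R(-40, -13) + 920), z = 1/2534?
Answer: 763159821/276206 ≈ 2763.0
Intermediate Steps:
R(G, W) = -8 + G
z = 1/2534 ≈ 0.00039463
V = -108/109 (V = (-1608 + 744)/((-8 - 40) + 920) = -864/(-48 + 920) = -864/872 = -864*1/872 = -108/109 ≈ -0.99083)
(V + 2764) + z = (-108/109 + 2764) + 1/2534 = 301168/109 + 1/2534 = 763159821/276206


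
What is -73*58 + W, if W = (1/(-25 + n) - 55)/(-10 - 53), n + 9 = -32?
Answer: -17601341/4158 ≈ -4233.1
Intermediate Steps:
n = -41 (n = -9 - 32 = -41)
W = 3631/4158 (W = (1/(-25 - 41) - 55)/(-10 - 53) = (1/(-66) - 55)/(-63) = (-1/66 - 55)*(-1/63) = -3631/66*(-1/63) = 3631/4158 ≈ 0.87326)
-73*58 + W = -73*58 + 3631/4158 = -4234 + 3631/4158 = -17601341/4158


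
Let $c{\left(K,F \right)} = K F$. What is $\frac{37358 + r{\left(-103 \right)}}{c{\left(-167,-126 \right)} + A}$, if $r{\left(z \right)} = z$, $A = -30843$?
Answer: $- \frac{37255}{9801} \approx -3.8011$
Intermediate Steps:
$c{\left(K,F \right)} = F K$
$\frac{37358 + r{\left(-103 \right)}}{c{\left(-167,-126 \right)} + A} = \frac{37358 - 103}{\left(-126\right) \left(-167\right) - 30843} = \frac{37255}{21042 - 30843} = \frac{37255}{-9801} = 37255 \left(- \frac{1}{9801}\right) = - \frac{37255}{9801}$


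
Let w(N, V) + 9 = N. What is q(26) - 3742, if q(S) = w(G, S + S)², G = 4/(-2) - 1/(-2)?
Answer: -14527/4 ≈ -3631.8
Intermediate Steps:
G = -3/2 (G = 4*(-½) - 1*(-½) = -2 + ½ = -3/2 ≈ -1.5000)
w(N, V) = -9 + N
q(S) = 441/4 (q(S) = (-9 - 3/2)² = (-21/2)² = 441/4)
q(26) - 3742 = 441/4 - 3742 = -14527/4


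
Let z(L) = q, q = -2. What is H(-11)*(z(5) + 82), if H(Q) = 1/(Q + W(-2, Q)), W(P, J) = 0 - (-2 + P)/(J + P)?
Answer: -1040/147 ≈ -7.0748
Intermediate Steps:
W(P, J) = -(-2 + P)/(J + P) (W(P, J) = 0 - (-2 + P)/(J + P) = -(-2 + P)/(J + P))
z(L) = -2
H(Q) = 1/(Q + 4/(-2 + Q)) (H(Q) = 1/(Q + (2 - 1*(-2))/(Q - 2)) = 1/(Q + (2 + 2)/(-2 + Q)) = 1/(Q + 4/(-2 + Q)))
H(-11)*(z(5) + 82) = ((-2 - 11)/(4 - 11*(-2 - 11)))*(-2 + 82) = (-13/(4 - 11*(-13)))*80 = (-13/(4 + 143))*80 = (-13/147)*80 = ((1/147)*(-13))*80 = -13/147*80 = -1040/147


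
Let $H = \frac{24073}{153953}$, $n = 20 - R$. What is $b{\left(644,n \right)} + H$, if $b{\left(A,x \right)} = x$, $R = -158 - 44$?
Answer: $\frac{34201639}{153953} \approx 222.16$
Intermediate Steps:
$R = -202$
$n = 222$ ($n = 20 - -202 = 20 + 202 = 222$)
$H = \frac{24073}{153953}$ ($H = 24073 \cdot \frac{1}{153953} = \frac{24073}{153953} \approx 0.15637$)
$b{\left(644,n \right)} + H = 222 + \frac{24073}{153953} = \frac{34201639}{153953}$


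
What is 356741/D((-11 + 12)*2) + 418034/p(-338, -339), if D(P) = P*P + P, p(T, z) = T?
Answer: 59035127/1014 ≈ 58220.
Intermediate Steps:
D(P) = P + P**2 (D(P) = P**2 + P = P + P**2)
356741/D((-11 + 12)*2) + 418034/p(-338, -339) = 356741/((((-11 + 12)*2)*(1 + (-11 + 12)*2))) + 418034/(-338) = 356741/(((1*2)*(1 + 1*2))) + 418034*(-1/338) = 356741/((2*(1 + 2))) - 209017/169 = 356741/((2*3)) - 209017/169 = 356741/6 - 209017/169 = 59035127/1014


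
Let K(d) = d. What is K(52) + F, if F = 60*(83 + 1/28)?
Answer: 35239/7 ≈ 5034.1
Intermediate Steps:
F = 34875/7 (F = 60*(83 + 1/28) = 60*(2325/28) = 34875/7 ≈ 4982.1)
K(52) + F = 52 + 34875/7 = 35239/7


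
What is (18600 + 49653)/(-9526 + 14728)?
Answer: 22751/1734 ≈ 13.121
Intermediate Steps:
(18600 + 49653)/(-9526 + 14728) = 68253/5202 = 68253*(1/5202) = 22751/1734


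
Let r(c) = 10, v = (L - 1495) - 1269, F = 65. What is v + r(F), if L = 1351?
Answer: -1403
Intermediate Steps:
v = -1413 (v = (1351 - 1495) - 1269 = -144 - 1269 = -1413)
v + r(F) = -1413 + 10 = -1403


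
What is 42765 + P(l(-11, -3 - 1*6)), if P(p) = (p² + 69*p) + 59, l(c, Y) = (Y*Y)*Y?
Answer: 523964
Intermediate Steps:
l(c, Y) = Y³ (l(c, Y) = Y²*Y = Y³)
P(p) = 59 + p² + 69*p
42765 + P(l(-11, -3 - 1*6)) = 42765 + (59 + ((-3 - 1*6)³)² + 69*(-3 - 1*6)³) = 42765 + (59 + ((-3 - 6)³)² + 69*(-3 - 6)³) = 42765 + (59 + ((-9)³)² + 69*(-9)³) = 42765 + (59 + (-729)² + 69*(-729)) = 42765 + (59 + 531441 - 50301) = 42765 + 481199 = 523964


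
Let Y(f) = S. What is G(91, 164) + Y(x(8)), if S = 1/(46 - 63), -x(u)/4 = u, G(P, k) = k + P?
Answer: 4334/17 ≈ 254.94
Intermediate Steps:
G(P, k) = P + k
x(u) = -4*u
S = -1/17 (S = 1/(-17) = -1/17 ≈ -0.058824)
Y(f) = -1/17
G(91, 164) + Y(x(8)) = (91 + 164) - 1/17 = 255 - 1/17 = 4334/17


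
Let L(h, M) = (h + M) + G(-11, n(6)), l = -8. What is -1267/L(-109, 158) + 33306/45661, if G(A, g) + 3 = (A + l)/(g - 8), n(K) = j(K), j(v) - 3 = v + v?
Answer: -56410813/1976469 ≈ -28.541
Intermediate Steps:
j(v) = 3 + 2*v (j(v) = 3 + (v + v) = 3 + 2*v)
n(K) = 3 + 2*K
G(A, g) = -3 + (-8 + A)/(-8 + g) (G(A, g) = -3 + (A - 8)/(g - 8) = -3 + (-8 + A)/(-8 + g))
L(h, M) = -40/7 + M + h (L(h, M) = (h + M) + (16 - 11 - 3*(3 + 2*6))/(-8 + (3 + 2*6)) = (M + h) + (16 - 11 - 3*(3 + 12))/(-8 + (3 + 12)) = (M + h) + (16 - 11 - 3*15)/(-8 + 15) = (M + h) + (16 - 11 - 45)/7 = (M + h) + (1/7)*(-40) = (M + h) - 40/7 = -40/7 + M + h)
-1267/L(-109, 158) + 33306/45661 = -1267/(-40/7 + 158 - 109) + 33306/45661 = -1267/303/7 + 33306*(1/45661) = -1267*7/303 + 4758/6523 = -8869/303 + 4758/6523 = -56410813/1976469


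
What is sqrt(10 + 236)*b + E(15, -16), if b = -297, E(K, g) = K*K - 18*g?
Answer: 513 - 297*sqrt(246) ≈ -4145.3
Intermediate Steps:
E(K, g) = K**2 - 18*g
sqrt(10 + 236)*b + E(15, -16) = sqrt(10 + 236)*(-297) + (15**2 - 18*(-16)) = sqrt(246)*(-297) + (225 + 288) = -297*sqrt(246) + 513 = 513 - 297*sqrt(246)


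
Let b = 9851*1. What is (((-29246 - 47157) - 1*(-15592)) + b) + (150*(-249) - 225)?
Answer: -88535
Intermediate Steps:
b = 9851
(((-29246 - 47157) - 1*(-15592)) + b) + (150*(-249) - 225) = (((-29246 - 47157) - 1*(-15592)) + 9851) + (150*(-249) - 225) = ((-76403 + 15592) + 9851) + (-37350 - 225) = (-60811 + 9851) - 37575 = -50960 - 37575 = -88535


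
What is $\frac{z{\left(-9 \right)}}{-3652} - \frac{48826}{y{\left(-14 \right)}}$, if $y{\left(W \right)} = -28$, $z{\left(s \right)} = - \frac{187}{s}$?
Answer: $\frac{36472903}{20916} \approx 1743.8$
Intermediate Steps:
$\frac{z{\left(-9 \right)}}{-3652} - \frac{48826}{y{\left(-14 \right)}} = \frac{\left(-187\right) \frac{1}{-9}}{-3652} - \frac{48826}{-28} = \left(-187\right) \left(- \frac{1}{9}\right) \left(- \frac{1}{3652}\right) - - \frac{24413}{14} = \frac{187}{9} \left(- \frac{1}{3652}\right) + \frac{24413}{14} = - \frac{17}{2988} + \frac{24413}{14} = \frac{36472903}{20916}$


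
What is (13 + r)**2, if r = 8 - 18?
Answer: 9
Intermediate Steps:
r = -10
(13 + r)**2 = (13 - 10)**2 = 3**2 = 9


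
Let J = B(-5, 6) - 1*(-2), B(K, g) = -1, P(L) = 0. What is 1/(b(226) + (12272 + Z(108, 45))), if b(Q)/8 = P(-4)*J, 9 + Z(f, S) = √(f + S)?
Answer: 12263/150381016 - 3*√17/150381016 ≈ 8.1464e-5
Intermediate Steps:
Z(f, S) = -9 + √(S + f) (Z(f, S) = -9 + √(f + S) = -9 + √(S + f))
J = 1 (J = -1 - 1*(-2) = -1 + 2 = 1)
b(Q) = 0 (b(Q) = 8*(0*1) = 8*0 = 0)
1/(b(226) + (12272 + Z(108, 45))) = 1/(0 + (12272 + (-9 + √(45 + 108)))) = 1/(0 + (12272 + (-9 + √153))) = 1/(0 + (12272 + (-9 + 3*√17))) = 1/(0 + (12263 + 3*√17)) = 1/(12263 + 3*√17)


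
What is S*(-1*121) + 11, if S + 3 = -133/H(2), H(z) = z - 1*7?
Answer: -14223/5 ≈ -2844.6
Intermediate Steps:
H(z) = -7 + z (H(z) = z - 7 = -7 + z)
S = 118/5 (S = -3 - 133/(-7 + 2) = -3 - 133/(-5) = -3 - 133*(-⅕) = -3 + 133/5 = 118/5 ≈ 23.600)
S*(-1*121) + 11 = 118*(-1*121)/5 + 11 = (118/5)*(-121) + 11 = -14278/5 + 11 = -14223/5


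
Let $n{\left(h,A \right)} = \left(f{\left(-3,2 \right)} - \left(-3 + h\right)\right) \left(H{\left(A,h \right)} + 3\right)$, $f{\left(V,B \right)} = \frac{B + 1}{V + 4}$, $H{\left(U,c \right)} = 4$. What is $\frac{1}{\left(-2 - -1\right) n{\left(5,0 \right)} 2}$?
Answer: $- \frac{1}{14} \approx -0.071429$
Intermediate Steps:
$f{\left(V,B \right)} = \frac{1 + B}{4 + V}$
$n{\left(h,A \right)} = 42 - 7 h$ ($n{\left(h,A \right)} = \left(\frac{1 + 2}{4 - 3} - \left(-3 + h\right)\right) \left(4 + 3\right) = \left(1^{-1} \cdot 3 - \left(-3 + h\right)\right) 7 = \left(1 \cdot 3 - \left(-3 + h\right)\right) 7 = \left(3 - \left(-3 + h\right)\right) 7 = \left(6 - h\right) 7 = 42 - 7 h$)
$\frac{1}{\left(-2 - -1\right) n{\left(5,0 \right)} 2} = \frac{1}{\left(-2 - -1\right) \left(42 - 35\right) 2} = \frac{1}{\left(-2 + 1\right) \left(42 - 35\right) 2} = \frac{1}{\left(-1\right) 7 \cdot 2} = \frac{1}{\left(-7\right) 2} = \frac{1}{-14} = - \frac{1}{14}$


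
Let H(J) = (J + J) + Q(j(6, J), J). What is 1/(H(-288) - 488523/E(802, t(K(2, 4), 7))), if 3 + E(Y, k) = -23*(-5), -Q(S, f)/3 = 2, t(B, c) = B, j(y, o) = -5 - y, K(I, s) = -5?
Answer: -16/79101 ≈ -0.00020227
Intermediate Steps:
Q(S, f) = -6 (Q(S, f) = -3*2 = -6)
H(J) = -6 + 2*J (H(J) = (J + J) - 6 = 2*J - 6 = -6 + 2*J)
E(Y, k) = 112 (E(Y, k) = -3 - 23*(-5) = -3 + 115 = 112)
1/(H(-288) - 488523/E(802, t(K(2, 4), 7))) = 1/((-6 + 2*(-288)) - 488523/112) = 1/((-6 - 576) - 488523*1/112) = 1/(-582 - 69789/16) = 1/(-79101/16) = -16/79101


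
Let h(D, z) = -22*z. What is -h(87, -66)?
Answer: -1452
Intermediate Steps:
-h(87, -66) = -(-22)*(-66) = -1*1452 = -1452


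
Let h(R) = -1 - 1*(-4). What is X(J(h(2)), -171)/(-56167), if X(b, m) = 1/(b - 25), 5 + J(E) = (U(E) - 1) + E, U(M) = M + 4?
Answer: 1/1179507 ≈ 8.4781e-7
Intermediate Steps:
U(M) = 4 + M
h(R) = 3 (h(R) = -1 + 4 = 3)
J(E) = -2 + 2*E (J(E) = -5 + (((4 + E) - 1) + E) = -5 + ((3 + E) + E) = -5 + (3 + 2*E) = -2 + 2*E)
X(b, m) = 1/(-25 + b)
X(J(h(2)), -171)/(-56167) = 1/((-25 + (-2 + 2*3))*(-56167)) = -1/56167/(-25 + (-2 + 6)) = -1/56167/(-25 + 4) = -1/56167/(-21) = -1/21*(-1/56167) = 1/1179507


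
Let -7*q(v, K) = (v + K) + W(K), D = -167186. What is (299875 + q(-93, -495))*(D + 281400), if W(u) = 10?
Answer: 239815478442/7 ≈ 3.4259e+10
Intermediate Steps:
q(v, K) = -10/7 - K/7 - v/7 (q(v, K) = -((v + K) + 10)/7 = -((K + v) + 10)/7 = -(10 + K + v)/7 = -10/7 - K/7 - v/7)
(299875 + q(-93, -495))*(D + 281400) = (299875 + (-10/7 - ⅐*(-495) - ⅐*(-93)))*(-167186 + 281400) = (299875 + (-10/7 + 495/7 + 93/7))*114214 = (299875 + 578/7)*114214 = (2099703/7)*114214 = 239815478442/7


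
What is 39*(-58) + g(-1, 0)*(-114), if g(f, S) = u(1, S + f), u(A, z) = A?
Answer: -2376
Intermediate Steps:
g(f, S) = 1
39*(-58) + g(-1, 0)*(-114) = 39*(-58) + 1*(-114) = -2262 - 114 = -2376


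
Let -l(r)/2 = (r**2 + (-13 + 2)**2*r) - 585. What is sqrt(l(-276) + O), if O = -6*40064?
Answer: 3*I*sqrt(36086) ≈ 569.89*I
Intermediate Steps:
l(r) = 1170 - 242*r - 2*r**2 (l(r) = -2*((r**2 + (-13 + 2)**2*r) - 585) = -2*((r**2 + (-11)**2*r) - 585) = -2*((r**2 + 121*r) - 585) = -2*(-585 + r**2 + 121*r) = 1170 - 242*r - 2*r**2)
O = -240384
sqrt(l(-276) + O) = sqrt((1170 - 242*(-276) - 2*(-276)**2) - 240384) = sqrt((1170 + 66792 - 2*76176) - 240384) = sqrt((1170 + 66792 - 152352) - 240384) = sqrt(-84390 - 240384) = sqrt(-324774) = 3*I*sqrt(36086)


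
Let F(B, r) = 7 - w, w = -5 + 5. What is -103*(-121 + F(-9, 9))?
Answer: 11742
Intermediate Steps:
w = 0
F(B, r) = 7 (F(B, r) = 7 - 1*0 = 7 + 0 = 7)
-103*(-121 + F(-9, 9)) = -103*(-121 + 7) = -103*(-114) = 11742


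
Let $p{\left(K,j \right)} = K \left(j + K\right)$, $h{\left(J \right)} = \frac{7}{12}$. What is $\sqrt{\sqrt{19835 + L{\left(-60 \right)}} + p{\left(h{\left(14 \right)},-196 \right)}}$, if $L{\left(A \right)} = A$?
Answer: $\frac{\sqrt{-16415 + 720 \sqrt{791}}}{12} \approx 5.1605$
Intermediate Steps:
$h{\left(J \right)} = \frac{7}{12}$ ($h{\left(J \right)} = 7 \cdot \frac{1}{12} = \frac{7}{12}$)
$p{\left(K,j \right)} = K \left(K + j\right)$
$\sqrt{\sqrt{19835 + L{\left(-60 \right)}} + p{\left(h{\left(14 \right)},-196 \right)}} = \sqrt{\sqrt{19835 - 60} + \frac{7 \left(\frac{7}{12} - 196\right)}{12}} = \sqrt{\sqrt{19775} + \frac{7}{12} \left(- \frac{2345}{12}\right)} = \sqrt{5 \sqrt{791} - \frac{16415}{144}} = \sqrt{- \frac{16415}{144} + 5 \sqrt{791}}$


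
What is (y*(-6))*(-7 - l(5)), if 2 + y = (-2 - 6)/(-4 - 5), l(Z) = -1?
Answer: -40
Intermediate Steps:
y = -10/9 (y = -2 + (-2 - 6)/(-4 - 5) = -2 - 8/(-9) = -2 - 8*(-⅑) = -2 + 8/9 = -10/9 ≈ -1.1111)
(y*(-6))*(-7 - l(5)) = (-10/9*(-6))*(-7 - 1*(-1)) = 20*(-7 + 1)/3 = (20/3)*(-6) = -40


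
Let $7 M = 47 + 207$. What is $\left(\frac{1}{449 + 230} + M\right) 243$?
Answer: $\frac{5987277}{679} \approx 8817.8$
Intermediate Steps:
$M = \frac{254}{7}$ ($M = \frac{47 + 207}{7} = \frac{1}{7} \cdot 254 = \frac{254}{7} \approx 36.286$)
$\left(\frac{1}{449 + 230} + M\right) 243 = \left(\frac{1}{449 + 230} + \frac{254}{7}\right) 243 = \left(\frac{1}{679} + \frac{254}{7}\right) 243 = \frac{24639}{679} \cdot 243 = \frac{5987277}{679}$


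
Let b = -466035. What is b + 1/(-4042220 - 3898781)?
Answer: -3700784401036/7941001 ≈ -4.6604e+5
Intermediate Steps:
b + 1/(-4042220 - 3898781) = -466035 + 1/(-4042220 - 3898781) = -466035 + 1/(-7941001) = -466035 - 1/7941001 = -3700784401036/7941001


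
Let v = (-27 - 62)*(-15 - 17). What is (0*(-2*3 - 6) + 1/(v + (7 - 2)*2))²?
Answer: 1/8168164 ≈ 1.2243e-7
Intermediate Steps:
v = 2848 (v = -89*(-32) = 2848)
(0*(-2*3 - 6) + 1/(v + (7 - 2)*2))² = (0*(-2*3 - 6) + 1/(2848 + (7 - 2)*2))² = (0*(-6 - 6) + 1/(2848 + 5*2))² = (0*(-12) + 1/(2848 + 10))² = (0 + 1/2858)² = (1/2858)² = 1/8168164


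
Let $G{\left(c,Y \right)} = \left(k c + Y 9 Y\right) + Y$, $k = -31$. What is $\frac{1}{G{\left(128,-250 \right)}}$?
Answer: $\frac{1}{558282} \approx 1.7912 \cdot 10^{-6}$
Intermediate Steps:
$G{\left(c,Y \right)} = Y - 31 c + 9 Y^{2}$ ($G{\left(c,Y \right)} = \left(- 31 c + Y 9 Y\right) + Y = \left(- 31 c + 9 Y Y\right) + Y = \left(- 31 c + 9 Y^{2}\right) + Y = Y - 31 c + 9 Y^{2}$)
$\frac{1}{G{\left(128,-250 \right)}} = \frac{1}{-250 - 3968 + 9 \left(-250\right)^{2}} = \frac{1}{-250 - 3968 + 9 \cdot 62500} = \frac{1}{-250 - 3968 + 562500} = \frac{1}{558282}$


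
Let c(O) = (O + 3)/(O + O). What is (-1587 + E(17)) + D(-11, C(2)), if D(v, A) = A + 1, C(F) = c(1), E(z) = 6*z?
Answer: -1482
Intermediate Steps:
c(O) = (3 + O)/(2*O) (c(O) = (3 + O)/((2*O)) = (3 + O)*(1/(2*O)) = (3 + O)/(2*O))
C(F) = 2 (C(F) = (½)*(3 + 1)/1 = (½)*1*4 = 2)
D(v, A) = 1 + A
(-1587 + E(17)) + D(-11, C(2)) = (-1587 + 6*17) + (1 + 2) = (-1587 + 102) + 3 = -1485 + 3 = -1482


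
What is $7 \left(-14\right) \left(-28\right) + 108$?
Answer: $2852$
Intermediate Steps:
$7 \left(-14\right) \left(-28\right) + 108 = \left(-98\right) \left(-28\right) + 108 = 2744 + 108 = 2852$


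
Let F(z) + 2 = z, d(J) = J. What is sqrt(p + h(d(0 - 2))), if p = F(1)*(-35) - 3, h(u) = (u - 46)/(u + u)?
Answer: 2*sqrt(11) ≈ 6.6332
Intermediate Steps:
F(z) = -2 + z
h(u) = (-46 + u)/(2*u) (h(u) = (-46 + u)/((2*u)) = (-46 + u)*(1/(2*u)) = (-46 + u)/(2*u))
p = 32 (p = (-2 + 1)*(-35) - 3 = -1*(-35) - 3 = 35 - 3 = 32)
sqrt(p + h(d(0 - 2))) = sqrt(32 + (-46 + (0 - 2))/(2*(0 - 2))) = sqrt(32 + (1/2)*(-46 - 2)/(-2)) = sqrt(32 + (1/2)*(-1/2)*(-48)) = sqrt(32 + 12) = sqrt(44) = 2*sqrt(11)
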